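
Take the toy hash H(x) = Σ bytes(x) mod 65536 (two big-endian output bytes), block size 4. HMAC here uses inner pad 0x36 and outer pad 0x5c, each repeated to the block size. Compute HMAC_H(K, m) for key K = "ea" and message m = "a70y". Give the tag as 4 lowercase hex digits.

0187

Key "ea" = 65 61 is 2 bytes ≤ B = 4; zero-pad to 4 bytes: K' = 65 61 00 00.
K' ⊕ ipad = 53 57 36 36.  K' ⊕ opad = 39 3d 5c 5c.
Inner input = (K'⊕ipad) ∥ m = 53 57 36 36 ∥ 61 37 30 79.
Inner hash: sum = 83+87+54+54+97+55+48+121 = 599 → 02 57.
Outer input = (K'⊕opad) ∥ inner = 39 3d 5c 5c ∥ 02 57.
Outer hash (tag): sum = 57+61+92+92+2+87 = 391 → 01 87.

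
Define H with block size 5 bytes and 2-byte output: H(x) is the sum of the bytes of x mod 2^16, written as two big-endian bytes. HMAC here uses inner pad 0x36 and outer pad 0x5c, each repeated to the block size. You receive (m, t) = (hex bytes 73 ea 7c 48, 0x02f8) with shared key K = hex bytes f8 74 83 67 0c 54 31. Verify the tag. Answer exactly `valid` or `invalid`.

valid

Key hex bytes f8 74 83 67 0c 54 31 is 7 bytes > B = 5, so hash it first: H(key) = 02 e7, then zero-pad to 5 bytes: K' = 02 e7 00 00 00.
K' ⊕ ipad = 34 d1 36 36 36; K' ⊕ opad = 5e bb 5c 5c 5c.
Inner hash: sum = 52+209+54+54+54+115+234+124+72 = 968 → 03 c8.
Outer hash (recomputed tag): sum = 94+187+92+92+92+3+200 = 760 → 02 f8.
Recomputed tag = 02f8; claimed = 02f8 → match.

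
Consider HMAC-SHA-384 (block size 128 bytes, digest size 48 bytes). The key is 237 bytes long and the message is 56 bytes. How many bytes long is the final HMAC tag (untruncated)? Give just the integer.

48

The tag is one SHA-384 digest: 48 bytes.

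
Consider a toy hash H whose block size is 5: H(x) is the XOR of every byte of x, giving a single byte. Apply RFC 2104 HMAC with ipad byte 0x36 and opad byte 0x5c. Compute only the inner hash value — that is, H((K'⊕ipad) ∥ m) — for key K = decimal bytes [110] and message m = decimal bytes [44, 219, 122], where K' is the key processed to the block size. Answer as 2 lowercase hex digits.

d5

Key decimal bytes [110] = 6e is 1 byte ≤ B = 5; zero-pad to 5 bytes: K' = 6e 00 00 00 00.
K' ⊕ ipad = 58 36 36 36 36.
Inner input = 58 36 36 36 36 ∥ 2c db 7a.
Inner hash: XOR 58⊕36⊕36⊕36⊕36⊕2c⊕db⊕7a = d5.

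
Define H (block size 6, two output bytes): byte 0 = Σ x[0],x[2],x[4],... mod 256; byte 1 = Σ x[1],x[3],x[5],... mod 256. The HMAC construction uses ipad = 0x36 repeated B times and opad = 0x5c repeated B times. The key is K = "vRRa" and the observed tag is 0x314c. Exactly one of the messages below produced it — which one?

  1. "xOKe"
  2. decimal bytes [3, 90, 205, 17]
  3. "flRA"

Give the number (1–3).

Key "vRRa" = 76 52 52 61 is 4 bytes ≤ B = 6; zero-pad to 6 bytes: K' = 76 52 52 61 00 00.
K' ⊕ ipad = 40 64 64 57 36 36; K' ⊕ opad = 2a 0e 0e 3d 5c 5c.
m1: inner = H(40 64 64 57 36 36 78 4f 4b 65) = 9d a5; tag = H(2a 0e 0e 3d 5c 5c 9d a5) = 314c ← matches
m2: inner = H(40 64 64 57 36 36 03 5a cd 11) = aa 5c; tag = H(2a 0e 0e 3d 5c 5c aa 5c) = 3e03
m3: inner = H(40 64 64 57 36 36 66 6c 52 41) = 92 9e; tag = H(2a 0e 0e 3d 5c 5c 92 9e) = 2645

1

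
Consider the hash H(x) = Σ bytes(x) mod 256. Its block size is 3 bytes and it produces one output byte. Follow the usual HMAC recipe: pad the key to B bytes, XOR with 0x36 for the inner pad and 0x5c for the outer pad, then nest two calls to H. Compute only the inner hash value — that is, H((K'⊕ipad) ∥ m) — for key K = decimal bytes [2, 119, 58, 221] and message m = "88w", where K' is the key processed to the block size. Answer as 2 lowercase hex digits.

f9

Key decimal bytes [2, 119, 58, 221] = 02 77 3a dd is 4 bytes > B = 3, so hash it first: H(key) = 90, then zero-pad to 3 bytes: K' = 90 00 00.
K' ⊕ ipad = a6 36 36.
Inner input = a6 36 36 ∥ 38 38 77.
Inner hash: sum = 166+54+54+56+56+119 = 505; mod 256 = 249 → f9.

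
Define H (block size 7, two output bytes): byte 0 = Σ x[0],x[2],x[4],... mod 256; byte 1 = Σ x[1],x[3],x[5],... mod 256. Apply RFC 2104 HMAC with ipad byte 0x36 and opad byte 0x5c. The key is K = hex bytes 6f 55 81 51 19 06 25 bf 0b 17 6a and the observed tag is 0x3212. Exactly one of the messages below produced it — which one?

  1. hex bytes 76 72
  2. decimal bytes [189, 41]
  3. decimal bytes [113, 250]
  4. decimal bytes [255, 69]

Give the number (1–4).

4

Key hex bytes 6f 55 81 51 19 06 25 bf 0b 17 6a is 11 bytes > B = 7, so hash it first: H(key) = a3 82, then zero-pad to 7 bytes: K' = a3 82 00 00 00 00 00.
K' ⊕ ipad = 95 b4 36 36 36 36 36; K' ⊕ opad = ff de 5c 5c 5c 5c 5c.
m1: inner = H(95 b4 36 36 36 36 36 76 72) = a9 96; tag = H(ff de 5c 5c 5c 5c 5c a9 96) = a93f
m2: inner = H(95 b4 36 36 36 36 36 bd 29) = 60 dd; tag = H(ff de 5c 5c 5c 5c 5c 60 dd) = f0f6
m3: inner = H(95 b4 36 36 36 36 36 71 fa) = 31 91; tag = H(ff de 5c 5c 5c 5c 5c 31 91) = a4c7
m4: inner = H(95 b4 36 36 36 36 36 ff 45) = 7c 1f; tag = H(ff de 5c 5c 5c 5c 5c 7c 1f) = 3212 ← matches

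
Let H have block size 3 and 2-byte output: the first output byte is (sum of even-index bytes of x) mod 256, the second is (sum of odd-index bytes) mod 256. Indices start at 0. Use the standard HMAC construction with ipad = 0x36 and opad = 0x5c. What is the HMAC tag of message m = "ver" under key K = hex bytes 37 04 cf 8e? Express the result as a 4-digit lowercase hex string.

4299

Key hex bytes 37 04 cf 8e is 4 bytes > B = 3, so hash it first: H(key) = 06 92, then zero-pad to 3 bytes: K' = 06 92 00.
K' ⊕ ipad = 30 a4 36.  K' ⊕ opad = 5a ce 5c.
Inner input = (K'⊕ipad) ∥ m = 30 a4 36 ∥ 76 65 72.
Inner hash: even-index sum = 203 mod 256 = 203; odd-index sum = 396 mod 256 = 140 → cb 8c.
Outer input = (K'⊕opad) ∥ inner = 5a ce 5c ∥ cb 8c.
Outer hash (tag): even-index sum = 322 mod 256 = 66; odd-index sum = 409 mod 256 = 153 → 42 99.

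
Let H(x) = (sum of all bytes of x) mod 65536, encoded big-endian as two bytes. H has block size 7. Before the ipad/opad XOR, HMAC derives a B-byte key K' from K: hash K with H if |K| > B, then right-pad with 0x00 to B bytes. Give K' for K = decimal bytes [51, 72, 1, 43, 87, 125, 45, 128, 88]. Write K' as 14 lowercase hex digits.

02800000000000

|K| = 9 > B = 7, so first hash the key.
H(K): sum = 51+72+1+43+87+125+45+128+88 = 640 → 02 80.
Zero-pad H(K) = 02 80 to 7 bytes: K' = 02 80 00 00 00 00 00.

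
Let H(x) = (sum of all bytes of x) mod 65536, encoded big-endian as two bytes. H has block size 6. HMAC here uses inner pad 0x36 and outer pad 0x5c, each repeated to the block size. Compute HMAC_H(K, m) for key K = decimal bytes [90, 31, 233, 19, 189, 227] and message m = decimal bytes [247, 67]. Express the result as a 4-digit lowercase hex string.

Key decimal bytes [90, 31, 233, 19, 189, 227] = 5a 1f e9 13 bd e3 is exactly B = 6 bytes: K' = 5a 1f e9 13 bd e3.
K' ⊕ ipad = 6c 29 df 25 8b d5.  K' ⊕ opad = 06 43 b5 4f e1 bf.
Inner input = (K'⊕ipad) ∥ m = 6c 29 df 25 8b d5 ∥ f7 43.
Inner hash: sum = 108+41+223+37+139+213+247+67 = 1075 → 04 33.
Outer input = (K'⊕opad) ∥ inner = 06 43 b5 4f e1 bf ∥ 04 33.
Outer hash (tag): sum = 6+67+181+79+225+191+4+51 = 804 → 03 24.

0324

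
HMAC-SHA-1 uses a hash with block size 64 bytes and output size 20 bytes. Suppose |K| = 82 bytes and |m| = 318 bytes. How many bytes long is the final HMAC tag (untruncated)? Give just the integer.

The tag is one SHA-1 digest: 20 bytes.

20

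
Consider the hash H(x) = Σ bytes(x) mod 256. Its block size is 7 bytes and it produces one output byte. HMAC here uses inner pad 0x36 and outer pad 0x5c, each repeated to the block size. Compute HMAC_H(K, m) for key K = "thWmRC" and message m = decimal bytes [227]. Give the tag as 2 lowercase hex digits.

Key "thWmRC" = 74 68 57 6d 52 43 is 6 bytes ≤ B = 7; zero-pad to 7 bytes: K' = 74 68 57 6d 52 43 00.
K' ⊕ ipad = 42 5e 61 5b 64 75 36.  K' ⊕ opad = 28 34 0b 31 0e 1f 5c.
Inner input = (K'⊕ipad) ∥ m = 42 5e 61 5b 64 75 36 ∥ e3.
Inner hash: sum = 66+94+97+91+100+117+54+227 = 846; mod 256 = 78 → 4e.
Outer input = (K'⊕opad) ∥ inner = 28 34 0b 31 0e 1f 5c ∥ 4e.
Outer hash (tag): sum = 40+52+11+49+14+31+92+78 = 367; mod 256 = 111 → 6f.

6f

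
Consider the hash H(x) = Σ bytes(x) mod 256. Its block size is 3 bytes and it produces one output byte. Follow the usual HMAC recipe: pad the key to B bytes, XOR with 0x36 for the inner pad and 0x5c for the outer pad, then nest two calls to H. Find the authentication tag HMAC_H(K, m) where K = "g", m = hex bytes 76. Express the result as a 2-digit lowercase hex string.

Key "g" = 67 is 1 byte ≤ B = 3; zero-pad to 3 bytes: K' = 67 00 00.
K' ⊕ ipad = 51 36 36.  K' ⊕ opad = 3b 5c 5c.
Inner input = (K'⊕ipad) ∥ m = 51 36 36 ∥ 76.
Inner hash: sum = 81+54+54+118 = 307; mod 256 = 51 → 33.
Outer input = (K'⊕opad) ∥ inner = 3b 5c 5c ∥ 33.
Outer hash (tag): sum = 59+92+92+51 = 294; mod 256 = 38 → 26.

26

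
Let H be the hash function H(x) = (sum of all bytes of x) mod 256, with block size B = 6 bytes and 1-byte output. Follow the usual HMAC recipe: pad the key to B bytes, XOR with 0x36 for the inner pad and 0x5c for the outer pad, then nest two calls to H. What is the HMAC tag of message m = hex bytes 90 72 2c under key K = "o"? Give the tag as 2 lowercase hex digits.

Key "o" = 6f is 1 byte ≤ B = 6; zero-pad to 6 bytes: K' = 6f 00 00 00 00 00.
K' ⊕ ipad = 59 36 36 36 36 36.  K' ⊕ opad = 33 5c 5c 5c 5c 5c.
Inner input = (K'⊕ipad) ∥ m = 59 36 36 36 36 36 ∥ 90 72 2c.
Inner hash: sum = 89+54+54+54+54+54+144+114+44 = 661; mod 256 = 149 → 95.
Outer input = (K'⊕opad) ∥ inner = 33 5c 5c 5c 5c 5c ∥ 95.
Outer hash (tag): sum = 51+92+92+92+92+92+149 = 660; mod 256 = 148 → 94.

94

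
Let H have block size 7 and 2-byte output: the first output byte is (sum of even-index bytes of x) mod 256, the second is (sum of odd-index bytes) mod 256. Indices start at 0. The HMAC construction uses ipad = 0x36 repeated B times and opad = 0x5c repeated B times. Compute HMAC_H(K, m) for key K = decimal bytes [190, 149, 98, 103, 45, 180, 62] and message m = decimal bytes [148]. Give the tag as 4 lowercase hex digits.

fdeb

Key decimal bytes [190, 149, 98, 103, 45, 180, 62] = be 95 62 67 2d b4 3e is exactly B = 7 bytes: K' = be 95 62 67 2d b4 3e.
K' ⊕ ipad = 88 a3 54 51 1b 82 08.  K' ⊕ opad = e2 c9 3e 3b 71 e8 62.
Inner input = (K'⊕ipad) ∥ m = 88 a3 54 51 1b 82 08 ∥ 94.
Inner hash: even-index sum = 255 mod 256 = 255; odd-index sum = 522 mod 256 = 10 → ff 0a.
Outer input = (K'⊕opad) ∥ inner = e2 c9 3e 3b 71 e8 62 ∥ ff 0a.
Outer hash (tag): even-index sum = 509 mod 256 = 253; odd-index sum = 747 mod 256 = 235 → fd eb.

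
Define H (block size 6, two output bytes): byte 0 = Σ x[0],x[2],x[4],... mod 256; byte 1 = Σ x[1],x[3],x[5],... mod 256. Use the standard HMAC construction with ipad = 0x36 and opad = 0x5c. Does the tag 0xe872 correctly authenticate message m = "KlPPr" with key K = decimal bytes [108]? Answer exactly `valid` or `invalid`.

Key decimal bytes [108] = 6c is 1 byte ≤ B = 6; zero-pad to 6 bytes: K' = 6c 00 00 00 00 00.
K' ⊕ ipad = 5a 36 36 36 36 36; K' ⊕ opad = 30 5c 5c 5c 5c 5c.
Inner hash: even-index sum = 467 mod 256 = 211; odd-index sum = 350 mod 256 = 94 → d3 5e.
Outer hash (recomputed tag): even-index sum = 443 mod 256 = 187; odd-index sum = 370 mod 256 = 114 → bb 72.
Recomputed tag = bb72; claimed = e872 → mismatch.

invalid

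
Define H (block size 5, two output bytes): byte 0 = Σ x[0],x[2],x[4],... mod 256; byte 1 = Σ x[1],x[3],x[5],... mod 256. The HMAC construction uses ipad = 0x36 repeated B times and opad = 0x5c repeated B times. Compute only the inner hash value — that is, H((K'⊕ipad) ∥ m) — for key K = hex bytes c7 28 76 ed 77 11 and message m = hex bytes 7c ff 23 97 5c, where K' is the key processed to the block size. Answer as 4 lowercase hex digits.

Key hex bytes c7 28 76 ed 77 11 is 6 bytes > B = 5, so hash it first: H(key) = b4 26, then zero-pad to 5 bytes: K' = b4 26 00 00 00.
K' ⊕ ipad = 82 10 36 36 36.
Inner input = 82 10 36 36 36 ∥ 7c ff 23 97 5c.
Inner hash: even-index sum = 644 mod 256 = 132; odd-index sum = 321 mod 256 = 65 → 84 41.

8441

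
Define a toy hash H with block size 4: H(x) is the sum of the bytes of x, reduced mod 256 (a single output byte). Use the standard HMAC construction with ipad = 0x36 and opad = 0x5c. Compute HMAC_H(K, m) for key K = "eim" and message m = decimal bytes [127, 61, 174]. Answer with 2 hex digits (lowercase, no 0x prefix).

a8

Key "eim" = 65 69 6d is 3 bytes ≤ B = 4; zero-pad to 4 bytes: K' = 65 69 6d 00.
K' ⊕ ipad = 53 5f 5b 36.  K' ⊕ opad = 39 35 31 5c.
Inner input = (K'⊕ipad) ∥ m = 53 5f 5b 36 ∥ 7f 3d ae.
Inner hash: sum = 83+95+91+54+127+61+174 = 685; mod 256 = 173 → ad.
Outer input = (K'⊕opad) ∥ inner = 39 35 31 5c ∥ ad.
Outer hash (tag): sum = 57+53+49+92+173 = 424; mod 256 = 168 → a8.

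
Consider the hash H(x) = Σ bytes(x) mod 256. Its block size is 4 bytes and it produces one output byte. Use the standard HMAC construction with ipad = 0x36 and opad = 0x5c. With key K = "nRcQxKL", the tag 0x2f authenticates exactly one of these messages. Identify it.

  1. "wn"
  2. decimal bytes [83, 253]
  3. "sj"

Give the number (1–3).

Key "nRcQxKL" = 6e 52 63 51 78 4b 4c is 7 bytes > B = 4, so hash it first: H(key) = 83, then zero-pad to 4 bytes: K' = 83 00 00 00.
K' ⊕ ipad = b5 36 36 36; K' ⊕ opad = df 5c 5c 5c.
m1: inner = H(b5 36 36 36 77 6e) = 3c; tag = H(df 5c 5c 5c 3c) = 2f ← matches
m2: inner = H(b5 36 36 36 53 fd) = a7; tag = H(df 5c 5c 5c a7) = 9a
m3: inner = H(b5 36 36 36 73 6a) = 34; tag = H(df 5c 5c 5c 34) = 27

1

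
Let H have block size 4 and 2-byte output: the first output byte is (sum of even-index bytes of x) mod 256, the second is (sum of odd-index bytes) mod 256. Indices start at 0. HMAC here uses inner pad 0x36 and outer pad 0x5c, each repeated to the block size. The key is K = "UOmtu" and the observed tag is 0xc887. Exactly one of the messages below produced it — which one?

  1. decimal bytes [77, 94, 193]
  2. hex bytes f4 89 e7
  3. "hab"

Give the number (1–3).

3

Key "UOmtu" = 55 4f 6d 74 75 is 5 bytes > B = 4, so hash it first: H(key) = 37 c3, then zero-pad to 4 bytes: K' = 37 c3 00 00.
K' ⊕ ipad = 01 f5 36 36; K' ⊕ opad = 6b 9f 5c 5c.
m1: inner = H(01 f5 36 36 4d 5e c1) = 45 89; tag = H(6b 9f 5c 5c 45 89) = 0c84
m2: inner = H(01 f5 36 36 f4 89 e7) = 12 b4; tag = H(6b 9f 5c 5c 12 b4) = d9af
m3: inner = H(01 f5 36 36 68 61 62) = 01 8c; tag = H(6b 9f 5c 5c 01 8c) = c887 ← matches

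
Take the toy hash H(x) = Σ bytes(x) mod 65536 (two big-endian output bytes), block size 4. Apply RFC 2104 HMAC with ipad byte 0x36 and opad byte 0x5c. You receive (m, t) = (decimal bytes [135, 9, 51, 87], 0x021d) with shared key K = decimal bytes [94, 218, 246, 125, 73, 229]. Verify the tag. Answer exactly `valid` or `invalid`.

Key decimal bytes [94, 218, 246, 125, 73, 229] = 5e da f6 7d 49 e5 is 6 bytes > B = 4, so hash it first: H(key) = 03 d9, then zero-pad to 4 bytes: K' = 03 d9 00 00.
K' ⊕ ipad = 35 ef 36 36; K' ⊕ opad = 5f 85 5c 5c.
Inner hash: sum = 53+239+54+54+135+9+51+87 = 682 → 02 aa.
Outer hash (recomputed tag): sum = 95+133+92+92+2+170 = 584 → 02 48.
Recomputed tag = 0248; claimed = 021d → mismatch.

invalid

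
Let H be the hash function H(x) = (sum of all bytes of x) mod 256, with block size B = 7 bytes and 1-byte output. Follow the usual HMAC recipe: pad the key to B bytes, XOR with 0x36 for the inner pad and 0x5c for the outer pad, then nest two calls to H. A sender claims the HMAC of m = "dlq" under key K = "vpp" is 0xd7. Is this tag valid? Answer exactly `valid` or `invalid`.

Key "vpp" = 76 70 70 is 3 bytes ≤ B = 7; zero-pad to 7 bytes: K' = 76 70 70 00 00 00 00.
K' ⊕ ipad = 40 46 46 36 36 36 36; K' ⊕ opad = 2a 2c 2c 5c 5c 5c 5c.
Inner hash: sum = 64+70+70+54+54+54+54+100+108+113 = 741; mod 256 = 229 → e5.
Outer hash (recomputed tag): sum = 42+44+44+92+92+92+92+229 = 727; mod 256 = 215 → d7.
Recomputed tag = d7; claimed = d7 → match.

valid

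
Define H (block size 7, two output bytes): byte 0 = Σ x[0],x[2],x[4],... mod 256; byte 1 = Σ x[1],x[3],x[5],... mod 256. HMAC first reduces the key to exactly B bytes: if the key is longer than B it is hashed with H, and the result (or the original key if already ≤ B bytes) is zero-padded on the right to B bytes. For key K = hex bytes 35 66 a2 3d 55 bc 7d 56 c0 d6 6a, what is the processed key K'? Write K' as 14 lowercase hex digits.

|K| = 11 > B = 7, so first hash the key.
H(K): even-index sum = 723 mod 256 = 211; odd-index sum = 651 mod 256 = 139 → d3 8b.
Zero-pad H(K) = d3 8b to 7 bytes: K' = d3 8b 00 00 00 00 00.

d38b0000000000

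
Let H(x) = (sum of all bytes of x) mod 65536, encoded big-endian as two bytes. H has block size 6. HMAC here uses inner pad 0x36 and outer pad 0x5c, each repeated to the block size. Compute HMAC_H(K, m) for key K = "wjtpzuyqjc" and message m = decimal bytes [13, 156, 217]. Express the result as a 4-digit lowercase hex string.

Key "wjtpzuyqjc" = 77 6a 74 70 7a 75 79 71 6a 63 is 10 bytes > B = 6, so hash it first: H(key) = 04 6b, then zero-pad to 6 bytes: K' = 04 6b 00 00 00 00.
K' ⊕ ipad = 32 5d 36 36 36 36.  K' ⊕ opad = 58 37 5c 5c 5c 5c.
Inner input = (K'⊕ipad) ∥ m = 32 5d 36 36 36 36 ∥ 0d 9c d9.
Inner hash: sum = 50+93+54+54+54+54+13+156+217 = 745 → 02 e9.
Outer input = (K'⊕opad) ∥ inner = 58 37 5c 5c 5c 5c ∥ 02 e9.
Outer hash (tag): sum = 88+55+92+92+92+92+2+233 = 746 → 02 ea.

02ea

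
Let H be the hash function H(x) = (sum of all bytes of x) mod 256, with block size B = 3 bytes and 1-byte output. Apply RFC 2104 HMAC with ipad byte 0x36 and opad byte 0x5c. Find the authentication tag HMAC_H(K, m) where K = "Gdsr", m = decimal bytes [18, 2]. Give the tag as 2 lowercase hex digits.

aa

Key "Gdsr" = 47 64 73 72 is 4 bytes > B = 3, so hash it first: H(key) = 90, then zero-pad to 3 bytes: K' = 90 00 00.
K' ⊕ ipad = a6 36 36.  K' ⊕ opad = cc 5c 5c.
Inner input = (K'⊕ipad) ∥ m = a6 36 36 ∥ 12 02.
Inner hash: sum = 166+54+54+18+2 = 294; mod 256 = 38 → 26.
Outer input = (K'⊕opad) ∥ inner = cc 5c 5c ∥ 26.
Outer hash (tag): sum = 204+92+92+38 = 426; mod 256 = 170 → aa.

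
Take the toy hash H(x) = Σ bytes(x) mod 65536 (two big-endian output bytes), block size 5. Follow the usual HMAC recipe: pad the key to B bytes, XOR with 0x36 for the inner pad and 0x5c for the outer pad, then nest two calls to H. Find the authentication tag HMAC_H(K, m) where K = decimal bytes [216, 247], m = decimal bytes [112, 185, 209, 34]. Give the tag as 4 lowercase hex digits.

Key decimal bytes [216, 247] = d8 f7 is 2 bytes ≤ B = 5; zero-pad to 5 bytes: K' = d8 f7 00 00 00.
K' ⊕ ipad = ee c1 36 36 36.  K' ⊕ opad = 84 ab 5c 5c 5c.
Inner input = (K'⊕ipad) ∥ m = ee c1 36 36 36 ∥ 70 b9 d1 22.
Inner hash: sum = 238+193+54+54+54+112+185+209+34 = 1133 → 04 6d.
Outer input = (K'⊕opad) ∥ inner = 84 ab 5c 5c 5c ∥ 04 6d.
Outer hash (tag): sum = 132+171+92+92+92+4+109 = 692 → 02 b4.

02b4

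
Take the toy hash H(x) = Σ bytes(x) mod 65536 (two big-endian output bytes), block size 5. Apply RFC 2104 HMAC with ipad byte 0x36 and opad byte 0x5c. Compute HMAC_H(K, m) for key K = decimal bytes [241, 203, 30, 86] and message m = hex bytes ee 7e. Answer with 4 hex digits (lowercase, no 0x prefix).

Key decimal bytes [241, 203, 30, 86] = f1 cb 1e 56 is 4 bytes ≤ B = 5; zero-pad to 5 bytes: K' = f1 cb 1e 56 00.
K' ⊕ ipad = c7 fd 28 60 36.  K' ⊕ opad = ad 97 42 0a 5c.
Inner input = (K'⊕ipad) ∥ m = c7 fd 28 60 36 ∥ ee 7e.
Inner hash: sum = 199+253+40+96+54+238+126 = 1006 → 03 ee.
Outer input = (K'⊕opad) ∥ inner = ad 97 42 0a 5c ∥ 03 ee.
Outer hash (tag): sum = 173+151+66+10+92+3+238 = 733 → 02 dd.

02dd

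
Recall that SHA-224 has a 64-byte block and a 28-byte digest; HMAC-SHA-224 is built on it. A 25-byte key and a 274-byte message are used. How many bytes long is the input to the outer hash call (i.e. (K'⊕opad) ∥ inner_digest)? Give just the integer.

Key is 25 ≤ 64 bytes, zero-padded: |K'| = 64.
Outer input = (K'⊕opad) ∥ H(inner) → 64 + 28 = 92 bytes.

92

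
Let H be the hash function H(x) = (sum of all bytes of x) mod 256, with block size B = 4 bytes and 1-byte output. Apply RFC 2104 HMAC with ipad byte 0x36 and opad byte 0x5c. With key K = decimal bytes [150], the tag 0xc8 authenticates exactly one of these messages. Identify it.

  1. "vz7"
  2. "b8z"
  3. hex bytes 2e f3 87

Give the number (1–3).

3

Key decimal bytes [150] = 96 is 1 byte ≤ B = 4; zero-pad to 4 bytes: K' = 96 00 00 00.
K' ⊕ ipad = a0 36 36 36; K' ⊕ opad = ca 5c 5c 5c.
m1: inner = H(a0 36 36 36 76 7a 37) = 69; tag = H(ca 5c 5c 5c 69) = 47
m2: inner = H(a0 36 36 36 62 38 7a) = 56; tag = H(ca 5c 5c 5c 56) = 34
m3: inner = H(a0 36 36 36 2e f3 87) = ea; tag = H(ca 5c 5c 5c ea) = c8 ← matches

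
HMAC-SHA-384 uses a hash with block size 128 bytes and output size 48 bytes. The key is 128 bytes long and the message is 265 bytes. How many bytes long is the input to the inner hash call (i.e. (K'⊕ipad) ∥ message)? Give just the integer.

393

Key is 128 ≤ 128 bytes, zero-padded: |K'| = 128.
Inner input = (K'⊕ipad) ∥ m → 128 + 265 = 393 bytes.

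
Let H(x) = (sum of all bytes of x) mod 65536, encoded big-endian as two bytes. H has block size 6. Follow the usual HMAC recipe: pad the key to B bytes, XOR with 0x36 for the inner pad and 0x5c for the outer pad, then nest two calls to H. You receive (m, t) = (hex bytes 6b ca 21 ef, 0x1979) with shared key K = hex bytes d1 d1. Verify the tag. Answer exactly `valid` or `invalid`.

Key hex bytes d1 d1 is 2 bytes ≤ B = 6; zero-pad to 6 bytes: K' = d1 d1 00 00 00 00.
K' ⊕ ipad = e7 e7 36 36 36 36; K' ⊕ opad = 8d 8d 5c 5c 5c 5c.
Inner hash: sum = 231+231+54+54+54+54+107+202+33+239 = 1259 → 04 eb.
Outer hash (recomputed tag): sum = 141+141+92+92+92+92+4+235 = 889 → 03 79.
Recomputed tag = 0379; claimed = 1979 → mismatch.

invalid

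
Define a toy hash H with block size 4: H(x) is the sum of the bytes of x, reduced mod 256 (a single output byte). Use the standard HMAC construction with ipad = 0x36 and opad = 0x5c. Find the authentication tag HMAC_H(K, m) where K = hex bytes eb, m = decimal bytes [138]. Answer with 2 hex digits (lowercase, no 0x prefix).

Key hex bytes eb is 1 byte ≤ B = 4; zero-pad to 4 bytes: K' = eb 00 00 00.
K' ⊕ ipad = dd 36 36 36.  K' ⊕ opad = b7 5c 5c 5c.
Inner input = (K'⊕ipad) ∥ m = dd 36 36 36 ∥ 8a.
Inner hash: sum = 221+54+54+54+138 = 521; mod 256 = 9 → 09.
Outer input = (K'⊕opad) ∥ inner = b7 5c 5c 5c ∥ 09.
Outer hash (tag): sum = 183+92+92+92+9 = 468; mod 256 = 212 → d4.

d4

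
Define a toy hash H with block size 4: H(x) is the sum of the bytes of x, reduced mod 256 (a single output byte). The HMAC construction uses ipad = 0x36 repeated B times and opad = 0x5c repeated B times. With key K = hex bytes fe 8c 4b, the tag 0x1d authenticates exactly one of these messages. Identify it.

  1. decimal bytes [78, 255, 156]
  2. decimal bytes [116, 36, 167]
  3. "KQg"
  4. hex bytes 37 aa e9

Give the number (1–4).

Key hex bytes fe 8c 4b is 3 bytes ≤ B = 4; zero-pad to 4 bytes: K' = fe 8c 4b 00.
K' ⊕ ipad = c8 ba 7d 36; K' ⊕ opad = a2 d0 17 5c.
m1: inner = H(c8 ba 7d 36 4e ff 9c) = 1e; tag = H(a2 d0 17 5c 1e) = 03
m2: inner = H(c8 ba 7d 36 74 24 a7) = 74; tag = H(a2 d0 17 5c 74) = 59
m3: inner = H(c8 ba 7d 36 4b 51 67) = 38; tag = H(a2 d0 17 5c 38) = 1d ← matches
m4: inner = H(c8 ba 7d 36 37 aa e9) = ff; tag = H(a2 d0 17 5c ff) = e4

3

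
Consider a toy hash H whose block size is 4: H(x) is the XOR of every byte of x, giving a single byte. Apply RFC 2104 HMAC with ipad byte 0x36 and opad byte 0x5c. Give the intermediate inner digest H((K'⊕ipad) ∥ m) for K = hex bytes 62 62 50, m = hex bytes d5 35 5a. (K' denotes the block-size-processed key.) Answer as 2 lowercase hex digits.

Key hex bytes 62 62 50 is 3 bytes ≤ B = 4; zero-pad to 4 bytes: K' = 62 62 50 00.
K' ⊕ ipad = 54 54 66 36.
Inner input = 54 54 66 36 ∥ d5 35 5a.
Inner hash: XOR 54⊕54⊕66⊕36⊕d5⊕35⊕5a = ea.

ea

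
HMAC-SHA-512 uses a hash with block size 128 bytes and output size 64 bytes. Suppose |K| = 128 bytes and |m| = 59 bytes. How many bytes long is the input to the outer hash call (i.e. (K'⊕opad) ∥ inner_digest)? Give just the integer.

192

Key is 128 ≤ 128 bytes, zero-padded: |K'| = 128.
Outer input = (K'⊕opad) ∥ H(inner) → 128 + 64 = 192 bytes.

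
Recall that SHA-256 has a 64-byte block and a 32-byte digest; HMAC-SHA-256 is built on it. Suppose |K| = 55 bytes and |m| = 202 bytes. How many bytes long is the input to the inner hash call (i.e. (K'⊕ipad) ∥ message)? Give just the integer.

Key is 55 ≤ 64 bytes, zero-padded: |K'| = 64.
Inner input = (K'⊕ipad) ∥ m → 64 + 202 = 266 bytes.

266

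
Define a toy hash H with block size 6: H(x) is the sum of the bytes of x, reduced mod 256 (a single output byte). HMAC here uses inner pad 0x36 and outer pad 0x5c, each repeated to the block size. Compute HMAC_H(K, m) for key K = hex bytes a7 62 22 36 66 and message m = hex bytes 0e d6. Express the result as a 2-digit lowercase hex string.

1a

Key hex bytes a7 62 22 36 66 is 5 bytes ≤ B = 6; zero-pad to 6 bytes: K' = a7 62 22 36 66 00.
K' ⊕ ipad = 91 54 14 00 50 36.  K' ⊕ opad = fb 3e 7e 6a 3a 5c.
Inner input = (K'⊕ipad) ∥ m = 91 54 14 00 50 36 ∥ 0e d6.
Inner hash: sum = 145+84+20+0+80+54+14+214 = 611; mod 256 = 99 → 63.
Outer input = (K'⊕opad) ∥ inner = fb 3e 7e 6a 3a 5c ∥ 63.
Outer hash (tag): sum = 251+62+126+106+58+92+99 = 794; mod 256 = 26 → 1a.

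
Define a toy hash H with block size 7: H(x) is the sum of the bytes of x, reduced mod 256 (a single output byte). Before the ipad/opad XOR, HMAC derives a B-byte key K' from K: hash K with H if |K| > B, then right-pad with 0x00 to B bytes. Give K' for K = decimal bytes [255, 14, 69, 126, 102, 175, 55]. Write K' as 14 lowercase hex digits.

ff0e457e66af37

Key decimal bytes [255, 14, 69, 126, 102, 175, 55] = ff 0e 45 7e 66 af 37 is exactly B = 7 bytes: K' = ff 0e 45 7e 66 af 37.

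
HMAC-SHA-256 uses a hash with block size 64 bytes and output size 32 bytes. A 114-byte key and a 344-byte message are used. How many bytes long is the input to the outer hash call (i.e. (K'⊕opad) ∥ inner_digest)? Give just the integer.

96

Key is 114 > 64 bytes, so it is hashed to 32 bytes then zero-padded to 64: |K'| = 64.
Outer input = (K'⊕opad) ∥ H(inner) → 64 + 32 = 96 bytes.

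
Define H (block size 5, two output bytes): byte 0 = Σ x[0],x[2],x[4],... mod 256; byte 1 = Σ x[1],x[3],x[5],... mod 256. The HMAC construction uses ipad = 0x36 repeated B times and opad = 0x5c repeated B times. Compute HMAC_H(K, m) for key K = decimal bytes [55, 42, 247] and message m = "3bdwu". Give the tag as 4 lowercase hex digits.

Key decimal bytes [55, 42, 247] = 37 2a f7 is 3 bytes ≤ B = 5; zero-pad to 5 bytes: K' = 37 2a f7 00 00.
K' ⊕ ipad = 01 1c c1 36 36.  K' ⊕ opad = 6b 76 ab 5c 5c.
Inner input = (K'⊕ipad) ∥ m = 01 1c c1 36 36 ∥ 33 62 64 77 75.
Inner hash: even-index sum = 465 mod 256 = 209; odd-index sum = 350 mod 256 = 94 → d1 5e.
Outer input = (K'⊕opad) ∥ inner = 6b 76 ab 5c 5c ∥ d1 5e.
Outer hash (tag): even-index sum = 464 mod 256 = 208; odd-index sum = 419 mod 256 = 163 → d0 a3.

d0a3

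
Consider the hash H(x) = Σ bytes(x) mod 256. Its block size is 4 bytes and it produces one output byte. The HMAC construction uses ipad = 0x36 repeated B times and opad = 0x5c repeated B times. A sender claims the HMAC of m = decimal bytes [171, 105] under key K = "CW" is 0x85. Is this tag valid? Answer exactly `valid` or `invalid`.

invalid

Key "CW" = 43 57 is 2 bytes ≤ B = 4; zero-pad to 4 bytes: K' = 43 57 00 00.
K' ⊕ ipad = 75 61 36 36; K' ⊕ opad = 1f 0b 5c 5c.
Inner hash: sum = 117+97+54+54+171+105 = 598; mod 256 = 86 → 56.
Outer hash (recomputed tag): sum = 31+11+92+92+86 = 312; mod 256 = 56 → 38.
Recomputed tag = 38; claimed = 85 → mismatch.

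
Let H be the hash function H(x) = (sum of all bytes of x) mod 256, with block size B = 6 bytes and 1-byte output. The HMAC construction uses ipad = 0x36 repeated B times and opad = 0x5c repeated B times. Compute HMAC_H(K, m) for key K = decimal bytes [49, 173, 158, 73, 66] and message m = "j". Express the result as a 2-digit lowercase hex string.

8c

Key decimal bytes [49, 173, 158, 73, 66] = 31 ad 9e 49 42 is 5 bytes ≤ B = 6; zero-pad to 6 bytes: K' = 31 ad 9e 49 42 00.
K' ⊕ ipad = 07 9b a8 7f 74 36.  K' ⊕ opad = 6d f1 c2 15 1e 5c.
Inner input = (K'⊕ipad) ∥ m = 07 9b a8 7f 74 36 ∥ 6a.
Inner hash: sum = 7+155+168+127+116+54+106 = 733; mod 256 = 221 → dd.
Outer input = (K'⊕opad) ∥ inner = 6d f1 c2 15 1e 5c ∥ dd.
Outer hash (tag): sum = 109+241+194+21+30+92+221 = 908; mod 256 = 140 → 8c.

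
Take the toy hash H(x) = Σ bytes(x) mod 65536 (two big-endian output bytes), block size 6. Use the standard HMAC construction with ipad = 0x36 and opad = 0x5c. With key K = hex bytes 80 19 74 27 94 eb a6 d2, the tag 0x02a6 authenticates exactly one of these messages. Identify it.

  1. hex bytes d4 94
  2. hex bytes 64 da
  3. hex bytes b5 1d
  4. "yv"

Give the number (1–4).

Key hex bytes 80 19 74 27 94 eb a6 d2 is 8 bytes > B = 6, so hash it first: H(key) = 04 2b, then zero-pad to 6 bytes: K' = 04 2b 00 00 00 00.
K' ⊕ ipad = 32 1d 36 36 36 36; K' ⊕ opad = 58 77 5c 5c 5c 5c.
m1: inner = H(32 1d 36 36 36 36 d4 94) = 02 8f; tag = H(58 77 5c 5c 5c 5c 02 8f) = 02d0
m2: inner = H(32 1d 36 36 36 36 64 da) = 02 65; tag = H(58 77 5c 5c 5c 5c 02 65) = 02a6 ← matches
m3: inner = H(32 1d 36 36 36 36 b5 1d) = 01 f9; tag = H(58 77 5c 5c 5c 5c 01 f9) = 0339
m4: inner = H(32 1d 36 36 36 36 79 76) = 02 16; tag = H(58 77 5c 5c 5c 5c 02 16) = 0257

2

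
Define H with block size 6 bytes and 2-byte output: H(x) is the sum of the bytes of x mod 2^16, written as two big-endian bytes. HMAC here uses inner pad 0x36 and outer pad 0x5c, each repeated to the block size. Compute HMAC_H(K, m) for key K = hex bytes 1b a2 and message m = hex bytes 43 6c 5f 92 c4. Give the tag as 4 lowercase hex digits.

03b5

Key hex bytes 1b a2 is 2 bytes ≤ B = 6; zero-pad to 6 bytes: K' = 1b a2 00 00 00 00.
K' ⊕ ipad = 2d 94 36 36 36 36.  K' ⊕ opad = 47 fe 5c 5c 5c 5c.
Inner input = (K'⊕ipad) ∥ m = 2d 94 36 36 36 36 ∥ 43 6c 5f 92 c4.
Inner hash: sum = 45+148+54+54+54+54+67+108+95+146+196 = 1021 → 03 fd.
Outer input = (K'⊕opad) ∥ inner = 47 fe 5c 5c 5c 5c ∥ 03 fd.
Outer hash (tag): sum = 71+254+92+92+92+92+3+253 = 949 → 03 b5.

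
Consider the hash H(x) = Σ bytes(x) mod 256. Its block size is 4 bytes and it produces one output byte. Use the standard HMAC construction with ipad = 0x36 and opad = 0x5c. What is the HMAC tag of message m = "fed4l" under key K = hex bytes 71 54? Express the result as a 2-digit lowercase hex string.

d1

Key hex bytes 71 54 is 2 bytes ≤ B = 4; zero-pad to 4 bytes: K' = 71 54 00 00.
K' ⊕ ipad = 47 62 36 36.  K' ⊕ opad = 2d 08 5c 5c.
Inner input = (K'⊕ipad) ∥ m = 47 62 36 36 ∥ 66 65 64 34 6c.
Inner hash: sum = 71+98+54+54+102+101+100+52+108 = 740; mod 256 = 228 → e4.
Outer input = (K'⊕opad) ∥ inner = 2d 08 5c 5c ∥ e4.
Outer hash (tag): sum = 45+8+92+92+228 = 465; mod 256 = 209 → d1.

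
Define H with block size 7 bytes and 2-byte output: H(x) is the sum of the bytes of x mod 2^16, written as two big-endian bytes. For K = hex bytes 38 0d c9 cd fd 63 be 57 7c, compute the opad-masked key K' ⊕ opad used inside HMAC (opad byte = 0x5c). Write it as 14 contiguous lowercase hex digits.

Key hex bytes 38 0d c9 cd fd 63 be 57 7c is 9 bytes > B = 7, so hash it first: H(key) = 04 cc, then zero-pad to 7 bytes: K' = 04 cc 00 00 00 00 00.
XOR each byte with 0x5c: 04⊕5c=58, cc⊕5c=90, 00⊕5c=5c, 00⊕5c=5c, 00⊕5c=5c, 00⊕5c=5c, 00⊕5c=5c.

58905c5c5c5c5c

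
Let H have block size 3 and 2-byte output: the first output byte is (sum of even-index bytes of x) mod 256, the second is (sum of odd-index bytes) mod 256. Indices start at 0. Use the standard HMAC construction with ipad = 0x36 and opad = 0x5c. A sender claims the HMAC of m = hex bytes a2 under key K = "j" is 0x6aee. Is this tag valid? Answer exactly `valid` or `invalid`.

Key "j" = 6a is 1 byte ≤ B = 3; zero-pad to 3 bytes: K' = 6a 00 00.
K' ⊕ ipad = 5c 36 36; K' ⊕ opad = 36 5c 5c.
Inner hash: even-index sum = 146 mod 256 = 146; odd-index sum = 216 mod 256 = 216 → 92 d8.
Outer hash (recomputed tag): even-index sum = 362 mod 256 = 106; odd-index sum = 238 mod 256 = 238 → 6a ee.
Recomputed tag = 6aee; claimed = 6aee → match.

valid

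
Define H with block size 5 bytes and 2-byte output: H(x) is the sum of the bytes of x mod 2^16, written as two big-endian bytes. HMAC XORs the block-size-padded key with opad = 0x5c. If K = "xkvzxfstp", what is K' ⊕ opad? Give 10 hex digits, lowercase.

Key "xkvzxfstp" = 78 6b 76 7a 78 66 73 74 70 is 9 bytes > B = 5, so hash it first: H(key) = 04 08, then zero-pad to 5 bytes: K' = 04 08 00 00 00.
XOR each byte with 0x5c: 04⊕5c=58, 08⊕5c=54, 00⊕5c=5c, 00⊕5c=5c, 00⊕5c=5c.

58545c5c5c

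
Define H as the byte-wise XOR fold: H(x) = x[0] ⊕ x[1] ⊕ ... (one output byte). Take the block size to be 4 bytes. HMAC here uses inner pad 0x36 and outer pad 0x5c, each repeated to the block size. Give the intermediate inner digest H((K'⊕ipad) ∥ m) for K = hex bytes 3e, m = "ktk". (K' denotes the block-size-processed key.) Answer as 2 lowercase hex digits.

4a

Key hex bytes 3e is 1 byte ≤ B = 4; zero-pad to 4 bytes: K' = 3e 00 00 00.
K' ⊕ ipad = 08 36 36 36.
Inner input = 08 36 36 36 ∥ 6b 74 6b.
Inner hash: XOR 08⊕36⊕36⊕36⊕6b⊕74⊕6b = 4a.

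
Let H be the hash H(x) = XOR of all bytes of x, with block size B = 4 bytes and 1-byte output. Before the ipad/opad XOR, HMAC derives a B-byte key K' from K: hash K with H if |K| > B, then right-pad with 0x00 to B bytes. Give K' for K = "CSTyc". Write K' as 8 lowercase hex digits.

|K| = 5 > B = 4, so first hash the key.
H(K): XOR 43⊕53⊕54⊕79⊕63 = 5e.
Zero-pad H(K) = 5e to 4 bytes: K' = 5e 00 00 00.

5e000000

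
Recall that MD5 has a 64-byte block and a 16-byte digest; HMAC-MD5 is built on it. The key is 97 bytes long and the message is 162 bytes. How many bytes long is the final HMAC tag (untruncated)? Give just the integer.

16

The tag is one MD5 digest: 16 bytes.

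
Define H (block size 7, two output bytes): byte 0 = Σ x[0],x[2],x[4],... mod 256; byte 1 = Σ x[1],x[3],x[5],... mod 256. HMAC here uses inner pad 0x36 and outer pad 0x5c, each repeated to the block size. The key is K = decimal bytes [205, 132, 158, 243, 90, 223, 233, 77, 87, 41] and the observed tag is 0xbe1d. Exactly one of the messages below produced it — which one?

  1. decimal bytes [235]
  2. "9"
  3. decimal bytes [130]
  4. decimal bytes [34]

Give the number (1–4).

Key decimal bytes [205, 132, 158, 243, 90, 223, 233, 77, 87, 41] = cd 84 9e f3 5a df e9 4d 57 29 is 10 bytes > B = 7, so hash it first: H(key) = 05 cc, then zero-pad to 7 bytes: K' = 05 cc 00 00 00 00 00.
K' ⊕ ipad = 33 fa 36 36 36 36 36; K' ⊕ opad = 59 90 5c 5c 5c 5c 5c.
m1: inner = H(33 fa 36 36 36 36 36 eb) = d5 51; tag = H(59 90 5c 5c 5c 5c 5c d5 51) = be1d ← matches
m2: inner = H(33 fa 36 36 36 36 36 39) = d5 9f; tag = H(59 90 5c 5c 5c 5c 5c d5 9f) = 0c1d
m3: inner = H(33 fa 36 36 36 36 36 82) = d5 e8; tag = H(59 90 5c 5c 5c 5c 5c d5 e8) = 551d
m4: inner = H(33 fa 36 36 36 36 36 22) = d5 88; tag = H(59 90 5c 5c 5c 5c 5c d5 88) = f51d

1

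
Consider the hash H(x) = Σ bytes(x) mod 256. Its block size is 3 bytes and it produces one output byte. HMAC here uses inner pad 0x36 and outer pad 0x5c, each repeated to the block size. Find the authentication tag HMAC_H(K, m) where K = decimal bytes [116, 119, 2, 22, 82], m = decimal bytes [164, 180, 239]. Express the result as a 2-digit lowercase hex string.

d7

Key decimal bytes [116, 119, 2, 22, 82] = 74 77 02 16 52 is 5 bytes > B = 3, so hash it first: H(key) = 55, then zero-pad to 3 bytes: K' = 55 00 00.
K' ⊕ ipad = 63 36 36.  K' ⊕ opad = 09 5c 5c.
Inner input = (K'⊕ipad) ∥ m = 63 36 36 ∥ a4 b4 ef.
Inner hash: sum = 99+54+54+164+180+239 = 790; mod 256 = 22 → 16.
Outer input = (K'⊕opad) ∥ inner = 09 5c 5c ∥ 16.
Outer hash (tag): sum = 9+92+92+22 = 215 → d7.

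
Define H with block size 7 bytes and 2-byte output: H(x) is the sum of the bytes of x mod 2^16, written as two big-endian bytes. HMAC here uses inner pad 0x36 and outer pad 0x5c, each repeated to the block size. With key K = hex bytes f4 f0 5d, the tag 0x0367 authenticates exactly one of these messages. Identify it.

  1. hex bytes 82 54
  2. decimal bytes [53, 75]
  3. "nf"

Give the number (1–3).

Key hex bytes f4 f0 5d is 3 bytes ≤ B = 7; zero-pad to 7 bytes: K' = f4 f0 5d 00 00 00 00.
K' ⊕ ipad = c2 c6 6b 36 36 36 36; K' ⊕ opad = a8 ac 01 5c 5c 5c 5c.
m1: inner = H(c2 c6 6b 36 36 36 36 82 54) = 03 a1; tag = H(a8 ac 01 5c 5c 5c 5c 03 a1) = 0369
m2: inner = H(c2 c6 6b 36 36 36 36 35 4b) = 03 4b; tag = H(a8 ac 01 5c 5c 5c 5c 03 4b) = 0313
m3: inner = H(c2 c6 6b 36 36 36 36 6e 66) = 03 9f; tag = H(a8 ac 01 5c 5c 5c 5c 03 9f) = 0367 ← matches

3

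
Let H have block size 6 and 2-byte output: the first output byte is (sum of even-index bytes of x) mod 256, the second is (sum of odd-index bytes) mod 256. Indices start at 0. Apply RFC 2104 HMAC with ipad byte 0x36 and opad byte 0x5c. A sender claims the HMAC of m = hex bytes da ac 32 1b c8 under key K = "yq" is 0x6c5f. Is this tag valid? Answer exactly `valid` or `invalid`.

Key "yq" = 79 71 is 2 bytes ≤ B = 6; zero-pad to 6 bytes: K' = 79 71 00 00 00 00.
K' ⊕ ipad = 4f 47 36 36 36 36; K' ⊕ opad = 25 2d 5c 5c 5c 5c.
Inner hash: even-index sum = 655 mod 256 = 143; odd-index sum = 378 mod 256 = 122 → 8f 7a.
Outer hash (recomputed tag): even-index sum = 364 mod 256 = 108; odd-index sum = 351 mod 256 = 95 → 6c 5f.
Recomputed tag = 6c5f; claimed = 6c5f → match.

valid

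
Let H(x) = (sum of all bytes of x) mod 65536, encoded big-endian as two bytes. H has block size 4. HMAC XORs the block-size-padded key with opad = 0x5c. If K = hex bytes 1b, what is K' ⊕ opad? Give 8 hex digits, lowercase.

Key hex bytes 1b is 1 byte ≤ B = 4; zero-pad to 4 bytes: K' = 1b 00 00 00.
XOR each byte with 0x5c: 1b⊕5c=47, 00⊕5c=5c, 00⊕5c=5c, 00⊕5c=5c.

475c5c5c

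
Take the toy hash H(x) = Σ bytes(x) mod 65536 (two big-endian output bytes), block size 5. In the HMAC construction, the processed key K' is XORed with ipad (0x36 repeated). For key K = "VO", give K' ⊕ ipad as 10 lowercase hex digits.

6079363636

Key "VO" = 56 4f is 2 bytes ≤ B = 5; zero-pad to 5 bytes: K' = 56 4f 00 00 00.
XOR each byte with 0x36: 56⊕36=60, 4f⊕36=79, 00⊕36=36, 00⊕36=36, 00⊕36=36.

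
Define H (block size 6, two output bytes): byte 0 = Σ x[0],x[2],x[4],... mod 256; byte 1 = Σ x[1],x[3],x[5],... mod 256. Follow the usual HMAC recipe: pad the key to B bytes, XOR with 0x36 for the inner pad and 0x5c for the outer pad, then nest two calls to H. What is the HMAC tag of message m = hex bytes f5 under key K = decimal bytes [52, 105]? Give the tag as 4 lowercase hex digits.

83b8

Key decimal bytes [52, 105] = 34 69 is 2 bytes ≤ B = 6; zero-pad to 6 bytes: K' = 34 69 00 00 00 00.
K' ⊕ ipad = 02 5f 36 36 36 36.  K' ⊕ opad = 68 35 5c 5c 5c 5c.
Inner input = (K'⊕ipad) ∥ m = 02 5f 36 36 36 36 ∥ f5.
Inner hash: even-index sum = 355 mod 256 = 99; odd-index sum = 203 mod 256 = 203 → 63 cb.
Outer input = (K'⊕opad) ∥ inner = 68 35 5c 5c 5c 5c ∥ 63 cb.
Outer hash (tag): even-index sum = 387 mod 256 = 131; odd-index sum = 440 mod 256 = 184 → 83 b8.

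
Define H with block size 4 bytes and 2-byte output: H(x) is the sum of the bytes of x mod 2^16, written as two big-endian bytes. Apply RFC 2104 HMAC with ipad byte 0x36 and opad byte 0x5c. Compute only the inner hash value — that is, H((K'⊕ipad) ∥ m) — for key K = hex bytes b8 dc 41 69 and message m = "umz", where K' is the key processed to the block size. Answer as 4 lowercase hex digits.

Key hex bytes b8 dc 41 69 is exactly B = 4 bytes: K' = b8 dc 41 69.
K' ⊕ ipad = 8e ea 77 5f.
Inner input = 8e ea 77 5f ∥ 75 6d 7a.
Inner hash: sum = 142+234+119+95+117+109+122 = 938 → 03 aa.

03aa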